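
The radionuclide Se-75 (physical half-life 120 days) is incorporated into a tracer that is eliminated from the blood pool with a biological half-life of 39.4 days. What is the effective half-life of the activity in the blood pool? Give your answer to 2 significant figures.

30 days

1/t_eff = 1/t_phys + 1/t_biol = 1/120 + 1/39.4 = 0.033714 per day.
t_eff = 120 × 39.4 / (120 + 39.4) ≈ 29.661 days.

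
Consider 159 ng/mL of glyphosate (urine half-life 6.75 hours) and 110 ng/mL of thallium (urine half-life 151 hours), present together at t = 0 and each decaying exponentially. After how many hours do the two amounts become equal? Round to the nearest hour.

4 hours

Set 159·(1/2)^(t/6.75) = 110·(1/2)^(t/151).
Taking log₂: log₂(159/110) = t·(1/6.75 − 1/151).
log₂(1.4455) = 0.53152; 1/6.75 − 1/151 = 0.14153.
t = 0.53152 / 0.14153 ≈ 3.7557 hours.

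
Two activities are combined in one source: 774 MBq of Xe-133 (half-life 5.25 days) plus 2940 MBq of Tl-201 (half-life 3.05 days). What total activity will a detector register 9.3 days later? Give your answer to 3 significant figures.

Xe-133: 774 × (1/2)^(9.3/5.25) = 774 × (1/2)^1.7714 ≈ 226.72 MBq.
Tl-201: 2940 × (1/2)^(9.3/3.05) = 2940 × (1/2)^3.0492 ≈ 355.18 MBq.
Total = 226.72 + 355.18 ≈ 581.9 MBq.

582 MBq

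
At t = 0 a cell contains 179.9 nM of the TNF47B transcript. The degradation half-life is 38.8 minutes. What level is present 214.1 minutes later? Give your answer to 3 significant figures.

3.93 nM

Number of half-lives: n = 214.1/38.8 ≈ 5.518.
Remaining = 179.9 × (1/2)^5.518 = 179.9 × 0.021822 ≈ 3.9259 nM.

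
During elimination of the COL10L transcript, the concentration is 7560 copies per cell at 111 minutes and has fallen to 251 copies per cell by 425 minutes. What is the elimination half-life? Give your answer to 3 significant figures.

Over Δt = 425 − 111 = 314 minutes, the level fell by a factor of 7560/251 ≈ 30.12.
n = log₂(30.12) ≈ 4.9126 half-lives, so t½ = 314/4.9126 ≈ 63.917 minutes.

63.9 minutes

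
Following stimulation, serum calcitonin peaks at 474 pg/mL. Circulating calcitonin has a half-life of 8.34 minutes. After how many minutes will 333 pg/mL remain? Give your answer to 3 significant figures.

4.25 minutes

Fraction remaining = 333/474 ≈ 0.70253.
n = log₂(474/333) = ln(1.4234)/ln 2 ≈ 0.50936 half-lives.
t = n × t½ = 0.50936 × 8.34 ≈ 4.2481 minutes.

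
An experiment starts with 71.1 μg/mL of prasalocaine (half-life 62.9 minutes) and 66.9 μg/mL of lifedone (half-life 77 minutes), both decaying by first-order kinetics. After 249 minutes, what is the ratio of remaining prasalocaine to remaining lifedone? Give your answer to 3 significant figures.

prasalocaine: 71.1 × (1/2)^(249/62.9) = 71.1 × (1/2)^3.9587 ≈ 4.5729 μg/mL.
lifedone: 66.9 × (1/2)^(249/77) = 66.9 × (1/2)^3.2338 ≈ 7.1116 μg/mL.
Ratio ≈ 4.5729 / 7.1116 ≈ 0.64302.

0.643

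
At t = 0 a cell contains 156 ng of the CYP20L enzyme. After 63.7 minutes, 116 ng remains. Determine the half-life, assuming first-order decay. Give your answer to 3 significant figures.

149 minutes

A/A₀ = 116/156 ≈ 0.74359.
n = log₂(1.3448) ≈ 0.42742 half-lives elapsed in 63.7 minutes.
t½ = 63.7/0.42742 ≈ 149.03 minutes.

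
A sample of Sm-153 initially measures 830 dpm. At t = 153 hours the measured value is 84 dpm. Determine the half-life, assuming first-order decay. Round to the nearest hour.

A/A₀ = 84/830 ≈ 0.1012.
n = log₂(9.881) ≈ 3.3047 half-lives elapsed in 153 hours.
t½ = 153/3.3047 ≈ 46.298 hours.

46 hours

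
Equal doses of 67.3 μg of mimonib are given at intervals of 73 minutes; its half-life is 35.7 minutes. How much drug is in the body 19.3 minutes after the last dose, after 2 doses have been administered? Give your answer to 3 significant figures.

57.5 μg

The 2 doses were given 92.3, 19.3 minutes ago.
Total = 67.3·(1/2)^(92.3/35.7) + 67.3·(1/2)^(19.3/35.7)
      = 11.213 + 46.267 ≈ 57.48 μg.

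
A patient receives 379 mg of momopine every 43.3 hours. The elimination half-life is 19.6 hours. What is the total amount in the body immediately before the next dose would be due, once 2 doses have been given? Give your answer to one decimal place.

The 2 doses were given 86.6, 43.3 hours ago.
Total = 379·(1/2)^(86.6/19.6) + 379·(1/2)^(43.3/19.6)
      = 17.725 + 81.961 ≈ 99.686 mg.

99.7 mg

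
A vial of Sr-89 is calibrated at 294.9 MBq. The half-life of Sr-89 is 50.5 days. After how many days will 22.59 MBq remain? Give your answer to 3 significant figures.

187 days

Fraction remaining = 22.59/294.9 ≈ 0.076602.
n = log₂(294.9/22.59) = ln(13.054)/ln 2 ≈ 3.7065 half-lives.
t = n × t½ = 3.7065 × 50.5 ≈ 187.18 days.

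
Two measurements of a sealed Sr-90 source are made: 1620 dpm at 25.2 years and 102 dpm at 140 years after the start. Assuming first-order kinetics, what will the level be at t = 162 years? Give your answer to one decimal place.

Over Δt = 140 − 25.2 = 114.8 years, the level fell by a factor of 1620/102 ≈ 15.882.
n = log₂(15.882) ≈ 3.9894 half-lives, so t½ = 114.8/3.9894 ≈ 28.777 years.
From t = 140 to t = 162: 102 × (1/2)^((162−140)/28.777) ≈ 60.043 dpm.

60.0 dpm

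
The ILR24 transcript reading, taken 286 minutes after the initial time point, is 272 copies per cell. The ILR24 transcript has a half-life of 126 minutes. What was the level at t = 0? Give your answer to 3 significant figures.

1310 copies per cell

Number of half-lives elapsed: n = 286/126 ≈ 2.2698.
A₀ = A × 2^n = 272 × 2^2.2698 = 272 × 4.8227 ≈ 1311.8 copies per cell.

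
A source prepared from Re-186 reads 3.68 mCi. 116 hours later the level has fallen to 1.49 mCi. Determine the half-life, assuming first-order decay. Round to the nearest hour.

A/A₀ = 1.49/3.68 ≈ 0.40489.
n = log₂(2.4698) ≈ 1.3044 half-lives elapsed in 116 hours.
t½ = 116/1.3044 ≈ 88.93 hours.

89 hours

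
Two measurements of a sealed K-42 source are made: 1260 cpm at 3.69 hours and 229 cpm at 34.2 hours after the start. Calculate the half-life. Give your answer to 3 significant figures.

Over Δt = 34.2 − 3.69 = 30.51 hours, the level fell by a factor of 1260/229 ≈ 5.5022.
n = log₂(5.5022) ≈ 2.46 half-lives, so t½ = 30.51/2.46 ≈ 12.402 hours.

12.4 hours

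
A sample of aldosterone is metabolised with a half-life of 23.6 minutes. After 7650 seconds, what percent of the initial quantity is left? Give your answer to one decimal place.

2.4%

7650 seconds = 127.5 minutes.
n = 127.5/23.6 ≈ 5.4025 half-lives.
Fraction remaining = (1/2)^5.4025 ≈ 0.023641, i.e. 2.3641%.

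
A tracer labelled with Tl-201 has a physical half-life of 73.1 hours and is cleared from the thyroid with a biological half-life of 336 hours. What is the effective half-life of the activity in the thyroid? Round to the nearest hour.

1/t_eff = 1/t_phys + 1/t_biol = 1/73.1 + 1/336 = 0.016656 per hour.
t_eff = 73.1 × 336 / (73.1 + 336) ≈ 60.038 hours.

60 hours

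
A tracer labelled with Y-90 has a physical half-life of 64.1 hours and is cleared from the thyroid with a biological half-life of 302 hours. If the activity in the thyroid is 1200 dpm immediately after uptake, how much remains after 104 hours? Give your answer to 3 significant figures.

307 dpm

1/t_eff = 1/t_phys + 1/t_biol = 1/64.1 + 1/302 = 0.018912 per hour.
t_eff = 64.1 × 302 / (64.1 + 302) ≈ 52.877 hours.
Remaining = 1200 × (1/2)^(104/52.877) = 1200 × (1/2)^1.9668 ≈ 306.98 dpm.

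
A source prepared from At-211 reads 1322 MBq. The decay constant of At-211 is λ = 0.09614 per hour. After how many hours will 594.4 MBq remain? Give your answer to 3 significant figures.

8.31 hours

t½ = ln 2 / λ = 0.69315 / 0.09614 ≈ 7.2098 hours.
Fraction remaining = 594.4/1322 ≈ 0.44962.
n = log₂(1322/594.4) = ln(2.2241)/ln 2 ≈ 1.1532 half-lives.
t = n × t½ = 1.1532 × 7.2098 ≈ 8.3144 hours.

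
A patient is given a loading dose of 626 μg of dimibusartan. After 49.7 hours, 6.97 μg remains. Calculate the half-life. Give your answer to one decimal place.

7.7 hours

A/A₀ = 6.97/626 ≈ 0.011134.
n = log₂(89.813) ≈ 6.4889 half-lives elapsed in 49.7 hours.
t½ = 49.7/6.4889 ≈ 7.6593 hours.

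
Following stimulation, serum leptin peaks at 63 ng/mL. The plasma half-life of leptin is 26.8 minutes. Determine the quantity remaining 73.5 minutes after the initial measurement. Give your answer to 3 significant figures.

9.41 ng/mL

Number of half-lives: n = 73.5/26.8 ≈ 2.7425.
Remaining = 63 × (1/2)^2.7425 = 63 × 0.14942 ≈ 9.4136 ng/mL.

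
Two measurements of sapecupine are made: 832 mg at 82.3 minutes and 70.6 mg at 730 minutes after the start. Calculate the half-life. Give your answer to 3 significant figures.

182 minutes

Over Δt = 730 − 82.3 = 647.7 minutes, the level fell by a factor of 832/70.6 ≈ 11.785.
n = log₂(11.785) ≈ 3.5588 half-lives, so t½ = 647.7/3.5588 ≈ 182 minutes.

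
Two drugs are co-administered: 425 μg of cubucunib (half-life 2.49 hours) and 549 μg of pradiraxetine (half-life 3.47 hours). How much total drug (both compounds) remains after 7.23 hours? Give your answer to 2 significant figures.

cubucunib: 425 × (1/2)^(7.23/2.49) = 425 × (1/2)^2.9036 ≈ 56.795 μg.
pradiraxetine: 549 × (1/2)^(7.23/3.47) = 549 × (1/2)^2.0836 ≈ 129.53 μg.
Total = 56.795 + 129.53 ≈ 186.32 μg.

190 μg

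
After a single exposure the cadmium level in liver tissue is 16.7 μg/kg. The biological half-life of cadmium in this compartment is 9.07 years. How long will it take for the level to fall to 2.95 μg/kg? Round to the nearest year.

23 years

Fraction remaining = 2.95/16.7 ≈ 0.17665.
n = log₂(16.7/2.95) = ln(5.661)/ln 2 ≈ 2.5011 half-lives.
t = n × t½ = 2.5011 × 9.07 ≈ 22.685 years.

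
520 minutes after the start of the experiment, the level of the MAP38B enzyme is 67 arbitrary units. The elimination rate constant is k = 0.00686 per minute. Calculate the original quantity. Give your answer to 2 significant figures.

t½ = ln 2 / k = 0.69315 / 0.00686 ≈ 101.04 minutes.
Number of half-lives elapsed: n = 520/101.04 ≈ 5.1464.
A₀ = A × 2^n = 67 × 2^5.1464 = 67 × 35.417 ≈ 2373 arbitrary units.

2400 arbitrary units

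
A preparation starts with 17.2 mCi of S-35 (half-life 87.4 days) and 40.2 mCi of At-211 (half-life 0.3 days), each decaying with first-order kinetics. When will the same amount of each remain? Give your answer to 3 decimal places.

Set 17.2·(1/2)^(t/87.4) = 40.2·(1/2)^(t/0.3).
Taking log₂: log₂(17.2/40.2) = t·(1/87.4 − 1/0.3).
log₂(0.42786) = -1.2248; 1/87.4 − 1/0.3 = -3.3219.
t = -1.2248 / -3.3219 ≈ 0.3687 days.

0.369 days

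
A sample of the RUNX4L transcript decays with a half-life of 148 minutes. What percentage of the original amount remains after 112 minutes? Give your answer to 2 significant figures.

59%

n = 112/148 ≈ 0.75676 half-lives.
Fraction remaining = (1/2)^0.75676 ≈ 0.59183, i.e. 59.183%.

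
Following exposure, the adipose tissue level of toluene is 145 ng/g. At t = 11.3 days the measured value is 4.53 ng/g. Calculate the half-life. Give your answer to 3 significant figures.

A/A₀ = 4.53/145 ≈ 0.031241.
n = log₂(32.009) ≈ 5.0004 half-lives elapsed in 11.3 days.
t½ = 11.3/5.0004 ≈ 2.2598 days.

2.26 days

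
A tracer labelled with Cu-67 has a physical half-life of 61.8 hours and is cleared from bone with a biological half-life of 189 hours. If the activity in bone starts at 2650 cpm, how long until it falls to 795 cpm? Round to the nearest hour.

1/t_eff = 1/t_phys + 1/t_biol = 1/61.8 + 1/189 = 0.021472 per hour.
t_eff = 61.8 × 189 / (61.8 + 189) ≈ 46.572 hours.
n = log₂(2650/795) ≈ 1.737; t = 1.737 × 46.572 ≈ 80.894 hours.

81 hours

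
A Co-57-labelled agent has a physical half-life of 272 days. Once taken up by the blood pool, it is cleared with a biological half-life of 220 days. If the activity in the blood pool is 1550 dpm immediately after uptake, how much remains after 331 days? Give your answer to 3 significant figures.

1/t_eff = 1/t_phys + 1/t_biol = 1/272 + 1/220 = 0.0082219 per day.
t_eff = 272 × 220 / (272 + 220) ≈ 121.63 days.
Remaining = 1550 × (1/2)^(331/121.63) = 1550 × (1/2)^2.7215 ≈ 235.01 dpm.

235 dpm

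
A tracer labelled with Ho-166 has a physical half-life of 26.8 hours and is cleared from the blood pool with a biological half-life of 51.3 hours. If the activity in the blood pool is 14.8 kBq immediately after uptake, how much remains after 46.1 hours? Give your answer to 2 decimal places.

2.41 kBq

1/t_eff = 1/t_phys + 1/t_biol = 1/26.8 + 1/51.3 = 0.056807 per hour.
t_eff = 26.8 × 51.3 / (26.8 + 51.3) ≈ 17.604 hours.
Remaining = 14.8 × (1/2)^(46.1/17.604) = 14.8 × (1/2)^2.6188 ≈ 2.4095 kBq.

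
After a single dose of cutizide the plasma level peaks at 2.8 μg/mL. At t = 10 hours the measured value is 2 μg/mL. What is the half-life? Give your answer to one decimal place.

A/A₀ = 2/2.8 ≈ 0.71429.
n = log₂(1.4) ≈ 0.48543 half-lives elapsed in 10 hours.
t½ = 10/0.48543 ≈ 20.6 hours.

20.6 hours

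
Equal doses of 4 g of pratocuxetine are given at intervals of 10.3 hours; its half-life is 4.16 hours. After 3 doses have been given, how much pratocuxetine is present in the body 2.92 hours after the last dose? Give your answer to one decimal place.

3.0 g

The 3 doses were given 23.52, 13.22, 2.92 hours ago.
Total = 4·(1/2)^(23.52/4.16) + 4·(1/2)^(13.22/4.16) + 4·(1/2)^(2.92/4.16)
      = 0.079448 + 0.442 + 2.459 ≈ 2.9805 g.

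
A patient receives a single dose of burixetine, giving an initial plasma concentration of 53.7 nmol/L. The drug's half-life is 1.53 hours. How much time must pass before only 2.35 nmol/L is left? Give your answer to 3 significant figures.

6.91 hours

Fraction remaining = 2.35/53.7 ≈ 0.043762.
n = log₂(53.7/2.35) = ln(22.851)/ln 2 ≈ 4.5142 half-lives.
t = n × t½ = 4.5142 × 1.53 ≈ 6.9067 hours.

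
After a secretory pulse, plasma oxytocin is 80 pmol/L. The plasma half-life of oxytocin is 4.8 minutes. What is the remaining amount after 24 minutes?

Elapsed time is 5 half-lives (24/4.8).
Each half-life halves the amount: 80 × (1/2)^5 = 80/32 = 2.5 pmol/L.

2.5 pmol/L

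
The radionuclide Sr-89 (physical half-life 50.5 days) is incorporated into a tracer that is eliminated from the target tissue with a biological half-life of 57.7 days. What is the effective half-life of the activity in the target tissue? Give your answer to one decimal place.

26.9 days

1/t_eff = 1/t_phys + 1/t_biol = 1/50.5 + 1/57.7 = 0.037133 per day.
t_eff = 50.5 × 57.7 / (50.5 + 57.7) ≈ 26.93 days.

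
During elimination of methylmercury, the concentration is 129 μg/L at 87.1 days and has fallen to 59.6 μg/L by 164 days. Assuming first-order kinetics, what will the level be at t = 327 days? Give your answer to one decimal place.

Over Δt = 164 − 87.1 = 76.9 days, the level fell by a factor of 129/59.6 ≈ 2.1644.
n = log₂(2.1644) ≈ 1.114 half-lives, so t½ = 76.9/1.114 ≈ 69.031 days.
From t = 164 to t = 327: 59.6 × (1/2)^((327−164)/69.031) ≈ 11.6 μg/L.

11.6 μg/L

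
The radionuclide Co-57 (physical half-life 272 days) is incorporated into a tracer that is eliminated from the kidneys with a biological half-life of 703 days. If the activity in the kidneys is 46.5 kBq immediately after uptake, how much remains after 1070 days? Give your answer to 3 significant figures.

1/t_eff = 1/t_phys + 1/t_biol = 1/272 + 1/703 = 0.0050989 per day.
t_eff = 272 × 703 / (272 + 703) ≈ 196.12 days.
Remaining = 46.5 × (1/2)^(1070/196.12) = 46.5 × (1/2)^5.4559 ≈ 1.0594 kBq.

1.06 kBq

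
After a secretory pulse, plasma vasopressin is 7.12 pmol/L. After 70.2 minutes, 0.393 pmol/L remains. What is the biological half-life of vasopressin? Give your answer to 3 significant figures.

16.8 minutes

A/A₀ = 0.393/7.12 ≈ 0.055197.
n = log₂(18.117) ≈ 4.1793 half-lives elapsed in 70.2 minutes.
t½ = 70.2/4.1793 ≈ 16.797 minutes.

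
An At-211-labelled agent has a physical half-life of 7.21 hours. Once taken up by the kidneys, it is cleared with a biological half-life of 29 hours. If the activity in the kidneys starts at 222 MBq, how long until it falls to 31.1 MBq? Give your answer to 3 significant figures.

1/t_eff = 1/t_phys + 1/t_biol = 1/7.21 + 1/29 = 0.17318 per hour.
t_eff = 7.21 × 29 / (7.21 + 29) ≈ 5.7744 hours.
n = log₂(222/31.1) ≈ 2.8356; t = 2.8356 × 5.7744 ≈ 16.374 hours.

16.4 hours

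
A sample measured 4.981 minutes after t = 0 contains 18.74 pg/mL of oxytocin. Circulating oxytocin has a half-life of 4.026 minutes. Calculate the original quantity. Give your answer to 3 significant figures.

44.2 pg/mL

Number of half-lives elapsed: n = 4.981/4.026 ≈ 1.2372.
A₀ = A × 2^n = 18.74 × 2^1.2372 = 18.74 × 2.3574 ≈ 44.178 pg/mL.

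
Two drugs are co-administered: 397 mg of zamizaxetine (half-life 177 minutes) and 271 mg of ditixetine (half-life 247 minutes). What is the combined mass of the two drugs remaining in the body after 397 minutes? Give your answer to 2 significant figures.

170 mg

zamizaxetine: 397 × (1/2)^(397/177) = 397 × (1/2)^2.2429 ≈ 83.869 mg.
ditixetine: 271 × (1/2)^(397/247) = 271 × (1/2)^1.6073 ≈ 88.946 mg.
Total = 83.869 + 88.946 ≈ 172.81 mg.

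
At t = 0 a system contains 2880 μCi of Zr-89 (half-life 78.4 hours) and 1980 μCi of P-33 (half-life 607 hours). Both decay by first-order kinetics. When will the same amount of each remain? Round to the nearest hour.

Set 2880·(1/2)^(t/78.4) = 1980·(1/2)^(t/607).
Taking log₂: log₂(2880/1980) = t·(1/78.4 − 1/607).
log₂(1.4545) = 0.54057; 1/78.4 − 1/607 = 0.011108.
t = 0.54057 / 0.011108 ≈ 48.666 hours.

49 hours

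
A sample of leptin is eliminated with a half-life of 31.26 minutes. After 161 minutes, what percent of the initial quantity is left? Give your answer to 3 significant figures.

n = 161/31.26 ≈ 5.1504 half-lives.
Fraction remaining = (1/2)^5.1504 ≈ 0.028157, i.e. 2.8157%.

2.82%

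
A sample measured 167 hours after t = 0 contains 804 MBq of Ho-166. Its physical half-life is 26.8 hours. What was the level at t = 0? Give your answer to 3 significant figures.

Number of half-lives elapsed: n = 167/26.8 ≈ 6.2313.
A₀ = A × 2^n = 804 × 2^6.2313 = 804 × 75.131 ≈ 60406 MBq.

60400 MBq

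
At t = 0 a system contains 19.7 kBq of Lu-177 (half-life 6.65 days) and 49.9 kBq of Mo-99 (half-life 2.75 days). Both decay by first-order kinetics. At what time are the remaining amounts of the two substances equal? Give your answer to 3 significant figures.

Set 19.7·(1/2)^(t/6.65) = 49.9·(1/2)^(t/2.75).
Taking log₂: log₂(19.7/49.9) = t·(1/6.65 − 1/2.75).
log₂(0.39479) = -1.3408; 1/6.65 − 1/2.75 = -0.21326.
t = -1.3408 / -0.21326 ≈ 6.2874 days.

6.29 days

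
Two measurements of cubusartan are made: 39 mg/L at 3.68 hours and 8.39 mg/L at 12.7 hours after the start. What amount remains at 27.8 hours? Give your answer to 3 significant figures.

Over Δt = 12.7 − 3.68 = 9.02 hours, the level fell by a factor of 39/8.39 ≈ 4.6484.
n = log₂(4.6484) ≈ 2.2167 half-lives, so t½ = 9.02/2.2167 ≈ 4.0691 hours.
From t = 12.7 to t = 27.8: 8.39 × (1/2)^((27.8−12.7)/4.0691) ≈ 0.64071 mg/L.

0.641 mg/L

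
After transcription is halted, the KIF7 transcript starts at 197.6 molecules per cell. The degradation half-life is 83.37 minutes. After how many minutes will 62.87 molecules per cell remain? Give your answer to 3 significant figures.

Fraction remaining = 62.87/197.6 ≈ 0.31817.
n = log₂(197.6/62.87) = ln(3.143)/ln 2 ≈ 1.6521 half-lives.
t = n × t½ = 1.6521 × 83.37 ≈ 137.74 minutes.

138 minutes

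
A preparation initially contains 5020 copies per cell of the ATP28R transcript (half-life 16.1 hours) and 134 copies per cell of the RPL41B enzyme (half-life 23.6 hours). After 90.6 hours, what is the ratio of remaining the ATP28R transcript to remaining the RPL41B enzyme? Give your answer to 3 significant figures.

ATP28R transcript: 5020 × (1/2)^(90.6/16.1) = 5020 × (1/2)^5.6273 ≈ 101.56 copies per cell.
RPL41B enzyme: 134 × (1/2)^(90.6/23.6) = 134 × (1/2)^3.839 ≈ 9.3639 copies per cell.
Ratio ≈ 101.56 / 9.3639 ≈ 10.846.

10.8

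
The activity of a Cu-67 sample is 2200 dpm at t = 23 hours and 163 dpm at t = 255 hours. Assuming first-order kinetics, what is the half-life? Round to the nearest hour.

Over Δt = 255 − 23 = 232 hours, the level fell by a factor of 2200/163 ≈ 13.497.
n = log₂(13.497) ≈ 3.7546 half-lives, so t½ = 232/3.7546 ≈ 61.792 hours.

62 hours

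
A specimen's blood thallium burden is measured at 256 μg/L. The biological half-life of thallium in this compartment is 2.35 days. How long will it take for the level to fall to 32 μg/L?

7.05 days

32/256 = 1/8, so 3 half-lives have elapsed.
t = 3 × 2.35 = 7.05 days.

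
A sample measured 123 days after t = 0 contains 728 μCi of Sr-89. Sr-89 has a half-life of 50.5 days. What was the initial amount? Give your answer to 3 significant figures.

3940 μCi

Number of half-lives elapsed: n = 123/50.5 ≈ 2.4356.
A₀ = A × 2^n = 728 × 2^2.4356 = 728 × 5.4101 ≈ 3938.5 μCi.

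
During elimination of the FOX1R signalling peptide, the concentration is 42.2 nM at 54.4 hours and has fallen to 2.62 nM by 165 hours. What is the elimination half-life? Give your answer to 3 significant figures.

Over Δt = 165 − 54.4 = 110.6 hours, the level fell by a factor of 42.2/2.62 ≈ 16.107.
n = log₂(16.107) ≈ 4.0096 half-lives, so t½ = 110.6/4.0096 ≈ 27.584 hours.

27.6 hours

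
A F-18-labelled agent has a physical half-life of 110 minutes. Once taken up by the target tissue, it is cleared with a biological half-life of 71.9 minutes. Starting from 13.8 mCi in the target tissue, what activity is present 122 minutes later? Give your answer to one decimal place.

1/t_eff = 1/t_phys + 1/t_biol = 1/110 + 1/71.9 = 0.022999 per minute.
t_eff = 110 × 71.9 / (110 + 71.9) ≈ 43.48 minutes.
Remaining = 13.8 × (1/2)^(122/43.48) = 13.8 × (1/2)^2.8059 ≈ 1.9734 mCi.

2.0 mCi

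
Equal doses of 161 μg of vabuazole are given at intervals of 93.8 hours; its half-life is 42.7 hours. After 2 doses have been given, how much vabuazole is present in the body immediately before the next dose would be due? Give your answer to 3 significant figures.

The 2 doses were given 187.6, 93.8 hours ago.
Total = 161·(1/2)^(187.6/42.7) + 161·(1/2)^(93.8/42.7)
      = 7.6607 + 35.119 ≈ 42.78 μg.

42.8 μg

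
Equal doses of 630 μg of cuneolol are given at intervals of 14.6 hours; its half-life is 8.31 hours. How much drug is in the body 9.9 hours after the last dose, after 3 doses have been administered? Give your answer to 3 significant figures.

The 3 doses were given 39.1, 24.5, 9.9 hours ago.
Total = 630·(1/2)^(39.1/8.31) + 630·(1/2)^(24.5/8.31) + 630·(1/2)^(9.9/8.31)
      = 24.151 + 81.626 + 275.88 ≈ 381.65 μg.

382 μg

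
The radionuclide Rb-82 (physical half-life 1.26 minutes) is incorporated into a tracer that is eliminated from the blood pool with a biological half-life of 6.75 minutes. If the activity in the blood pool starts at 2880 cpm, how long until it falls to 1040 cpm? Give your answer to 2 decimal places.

1.56 minutes

1/t_eff = 1/t_phys + 1/t_biol = 1/1.26 + 1/6.75 = 0.9418 per minute.
t_eff = 1.26 × 6.75 / (1.26 + 6.75) ≈ 1.0618 minutes.
n = log₂(2880/1040) ≈ 1.4695; t = 1.4695 × 1.0618 ≈ 1.5603 minutes.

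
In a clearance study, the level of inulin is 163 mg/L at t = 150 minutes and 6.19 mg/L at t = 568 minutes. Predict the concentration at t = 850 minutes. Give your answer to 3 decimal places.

Over Δt = 568 − 150 = 418 minutes, the level fell by a factor of 163/6.19 ≈ 26.333.
n = log₂(26.333) ≈ 4.7188 half-lives, so t½ = 418/4.7188 ≈ 88.582 minutes.
From t = 568 to t = 850: 6.19 × (1/2)^((850−568)/88.582) ≈ 0.68134 mg/L.

0.681 mg/L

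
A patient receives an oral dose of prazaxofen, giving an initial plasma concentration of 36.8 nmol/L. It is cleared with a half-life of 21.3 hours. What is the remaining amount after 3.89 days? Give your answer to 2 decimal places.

Convert the elapsed time: 3.89 days = 93.36 hours.
Number of half-lives: n = 93.36/21.3 ≈ 4.3831.
Remaining = 36.8 × (1/2)^4.3831 = 36.8 × 0.047924 ≈ 1.7636 nmol/L.

1.76 nmol/L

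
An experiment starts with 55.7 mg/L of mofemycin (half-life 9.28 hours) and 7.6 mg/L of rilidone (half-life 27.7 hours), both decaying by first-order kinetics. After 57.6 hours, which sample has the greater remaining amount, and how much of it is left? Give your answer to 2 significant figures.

mofemycin: 55.7 × (1/2)^6.2069 ≈ 0.75404 mg/L.
rilidone: 7.6 × (1/2)^2.0794 ≈ 1.7982 mg/L.
Rilidone has more remaining, at ≈ 1.7982 mg/L.

rilidone, 1.8 mg/L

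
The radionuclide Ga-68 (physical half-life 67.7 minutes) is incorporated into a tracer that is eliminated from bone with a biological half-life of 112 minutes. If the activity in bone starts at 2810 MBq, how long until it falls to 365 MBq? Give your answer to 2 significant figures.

120 minutes

1/t_eff = 1/t_phys + 1/t_biol = 1/67.7 + 1/112 = 0.0237 per minute.
t_eff = 67.7 × 112 / (67.7 + 112) ≈ 42.195 minutes.
n = log₂(2810/365) ≈ 2.9446; t = 2.9446 × 42.195 ≈ 124.25 minutes.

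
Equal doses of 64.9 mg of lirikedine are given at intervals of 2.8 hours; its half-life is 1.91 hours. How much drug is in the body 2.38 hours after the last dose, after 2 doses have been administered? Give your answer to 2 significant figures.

37 mg

The 2 doses were given 5.18, 2.38 hours ago.
Total = 64.9·(1/2)^(5.18/1.91) + 64.9·(1/2)^(2.38/1.91)
      = 9.9046 + 27.361 ≈ 37.266 mg.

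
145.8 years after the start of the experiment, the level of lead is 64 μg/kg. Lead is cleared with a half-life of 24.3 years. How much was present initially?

4096 μg/kg

Number of half-lives elapsed: n = 145.8/24.3 ≈ 6.
A₀ = A × 2^n = 64 × 2^6 = 64 × 64 ≈ 4096 μg/kg.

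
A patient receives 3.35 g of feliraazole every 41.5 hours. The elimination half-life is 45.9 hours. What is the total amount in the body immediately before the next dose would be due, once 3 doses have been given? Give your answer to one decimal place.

3.3 g

The 3 doses were given 124.5, 83, 41.5 hours ago.
Total = 3.35·(1/2)^(124.5/45.9) + 3.35·(1/2)^(83/45.9) + 3.35·(1/2)^(41.5/45.9)
      = 0.51112 + 0.95653 + 1.7901 ≈ 3.2577 g.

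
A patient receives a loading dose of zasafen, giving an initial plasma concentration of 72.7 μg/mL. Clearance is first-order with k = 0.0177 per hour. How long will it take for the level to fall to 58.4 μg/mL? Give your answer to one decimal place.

t½ = ln 2 / k = 0.69315 / 0.0177 ≈ 39.161 hours.
Fraction remaining = 58.4/72.7 ≈ 0.8033.
n = log₂(72.7/58.4) = ln(1.2449)/ln 2 ≈ 0.31599 half-lives.
t = n × t½ = 0.31599 × 39.161 ≈ 12.374 hours.

12.4 hours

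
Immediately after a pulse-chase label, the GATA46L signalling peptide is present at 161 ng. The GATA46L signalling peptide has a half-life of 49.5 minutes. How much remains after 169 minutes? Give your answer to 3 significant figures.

15.1 ng

Number of half-lives: n = 169/49.5 ≈ 3.4141.
Remaining = 161 × (1/2)^3.4141 = 161 × 0.093808 ≈ 15.103 ng.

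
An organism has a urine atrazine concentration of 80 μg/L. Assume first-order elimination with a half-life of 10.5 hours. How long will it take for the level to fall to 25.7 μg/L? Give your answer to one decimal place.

17.2 hours

Fraction remaining = 25.7/80 ≈ 0.32125.
n = log₂(80/25.7) = ln(3.1128)/ln 2 ≈ 1.6382 half-lives.
t = n × t½ = 1.6382 × 10.5 ≈ 17.201 hours.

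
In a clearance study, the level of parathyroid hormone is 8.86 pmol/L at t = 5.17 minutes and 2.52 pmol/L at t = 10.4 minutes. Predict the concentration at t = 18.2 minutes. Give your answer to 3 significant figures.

0.386 pmol/L

Over Δt = 10.4 − 5.17 = 5.23 minutes, the level fell by a factor of 8.86/2.52 ≈ 3.5159.
n = log₂(3.5159) ≈ 1.8139 half-lives, so t½ = 5.23/1.8139 ≈ 2.8833 minutes.
From t = 10.4 to t = 18.2: 2.52 × (1/2)^((18.2−10.4)/2.8833) ≈ 0.38641 pmol/L.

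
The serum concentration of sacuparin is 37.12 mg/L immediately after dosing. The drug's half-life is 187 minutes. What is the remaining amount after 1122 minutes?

Elapsed time is 6 half-lives (1122/187).
Each half-life halves the amount: 37.12 × (1/2)^6 = 37.12/64 = 0.58 mg/L.

0.58 mg/L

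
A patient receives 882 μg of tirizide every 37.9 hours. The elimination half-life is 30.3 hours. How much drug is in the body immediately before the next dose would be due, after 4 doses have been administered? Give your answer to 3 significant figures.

The 4 doses were given 151.6, 113.7, 75.8, 37.9 hours ago.
Total = 882·(1/2)^(151.6/30.3) + 882·(1/2)^(113.7/30.3) + 882·(1/2)^(75.8/30.3) + 882·(1/2)^(37.9/30.3)
      = 27.5 + 65.443 + 155.74 + 370.62 ≈ 619.3 μg.

619 μg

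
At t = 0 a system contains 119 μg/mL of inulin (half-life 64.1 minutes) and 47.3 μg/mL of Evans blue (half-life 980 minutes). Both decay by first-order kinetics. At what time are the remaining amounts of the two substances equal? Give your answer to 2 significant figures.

Set 119·(1/2)^(t/64.1) = 47.3·(1/2)^(t/980).
Taking log₂: log₂(119/47.3) = t·(1/64.1 − 1/980).
log₂(2.5159) = 1.331; 1/64.1 − 1/980 = 0.01458.
t = 1.331 / 0.01458 ≈ 91.291 minutes.

91 minutes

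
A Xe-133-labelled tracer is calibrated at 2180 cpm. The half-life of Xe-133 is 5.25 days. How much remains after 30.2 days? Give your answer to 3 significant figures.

Number of half-lives: n = 30.2/5.25 ≈ 5.7524.
Remaining = 2180 × (1/2)^5.7524 = 2180 × 0.018551 ≈ 40.441 cpm.

40.4 cpm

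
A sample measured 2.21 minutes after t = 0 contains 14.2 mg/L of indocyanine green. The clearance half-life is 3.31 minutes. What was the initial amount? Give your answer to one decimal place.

22.6 mg/L

Number of half-lives elapsed: n = 2.21/3.31 ≈ 0.66767.
A₀ = A × 2^n = 14.2 × 2^0.66767 = 14.2 × 1.5885 ≈ 22.557 mg/L.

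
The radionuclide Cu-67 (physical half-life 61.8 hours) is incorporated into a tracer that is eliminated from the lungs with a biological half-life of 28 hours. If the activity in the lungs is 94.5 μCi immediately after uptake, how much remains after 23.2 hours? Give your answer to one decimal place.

1/t_eff = 1/t_phys + 1/t_biol = 1/61.8 + 1/28 = 0.051896 per hour.
t_eff = 61.8 × 28 / (61.8 + 28) ≈ 19.269 hours.
Remaining = 94.5 × (1/2)^(23.2/19.269) = 94.5 × (1/2)^1.204 ≈ 41.02 μCi.

41.0 μCi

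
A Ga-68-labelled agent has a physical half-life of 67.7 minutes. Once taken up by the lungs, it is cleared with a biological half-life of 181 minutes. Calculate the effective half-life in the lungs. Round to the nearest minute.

49 minutes

1/t_eff = 1/t_phys + 1/t_biol = 1/67.7 + 1/181 = 0.020296 per minute.
t_eff = 67.7 × 181 / (67.7 + 181) ≈ 49.271 minutes.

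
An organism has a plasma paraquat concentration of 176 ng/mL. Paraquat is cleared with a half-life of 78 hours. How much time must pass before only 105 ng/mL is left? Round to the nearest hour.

58 hours

Fraction remaining = 105/176 ≈ 0.59659.
n = log₂(176/105) = ln(1.6762)/ln 2 ≈ 0.74519 half-lives.
t = n × t½ = 0.74519 × 78 ≈ 58.125 hours.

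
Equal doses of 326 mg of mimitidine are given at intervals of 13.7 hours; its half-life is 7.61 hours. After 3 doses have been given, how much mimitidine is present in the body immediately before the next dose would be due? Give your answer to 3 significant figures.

128 mg

The 3 doses were given 41.1, 27.4, 13.7 hours ago.
Total = 326·(1/2)^(41.1/7.61) + 326·(1/2)^(27.4/7.61) + 326·(1/2)^(13.7/7.61)
      = 7.7165 + 26.875 + 93.602 ≈ 128.19 mg.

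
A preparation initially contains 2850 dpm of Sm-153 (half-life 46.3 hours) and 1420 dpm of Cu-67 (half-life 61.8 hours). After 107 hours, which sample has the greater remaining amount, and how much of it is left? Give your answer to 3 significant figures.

Sm-153, 574 dpm

Sm-153: 2850 × (1/2)^2.311 ≈ 574.33 dpm.
Cu-67: 1420 × (1/2)^1.7314 ≈ 427.65 dpm.
Sm-153 has more remaining, at ≈ 574.33 dpm.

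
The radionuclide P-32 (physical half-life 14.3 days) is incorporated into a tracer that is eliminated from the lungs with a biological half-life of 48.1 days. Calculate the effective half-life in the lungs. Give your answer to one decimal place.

11.0 days

1/t_eff = 1/t_phys + 1/t_biol = 1/14.3 + 1/48.1 = 0.09072 per day.
t_eff = 14.3 × 48.1 / (14.3 + 48.1) ≈ 11.023 days.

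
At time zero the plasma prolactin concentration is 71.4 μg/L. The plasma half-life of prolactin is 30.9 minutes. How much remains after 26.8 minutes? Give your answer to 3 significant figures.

39.1 μg/L

Number of half-lives: n = 26.8/30.9 ≈ 0.86731.
Remaining = 71.4 × (1/2)^0.86731 = 71.4 × 0.54817 ≈ 39.139 μg/L.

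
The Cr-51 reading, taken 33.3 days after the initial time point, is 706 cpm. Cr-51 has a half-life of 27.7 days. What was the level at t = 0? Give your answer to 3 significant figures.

Number of half-lives elapsed: n = 33.3/27.7 ≈ 1.2022.
A₀ = A × 2^n = 706 × 2^1.2022 = 706 × 2.3008 ≈ 1624.4 cpm.

1620 cpm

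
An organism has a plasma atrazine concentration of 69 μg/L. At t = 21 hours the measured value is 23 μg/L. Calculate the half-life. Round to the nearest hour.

13 hours

A/A₀ = 23/69 ≈ 0.33333.
n = log₂(3) ≈ 1.585 half-lives elapsed in 21 hours.
t½ = 21/1.585 ≈ 13.25 hours.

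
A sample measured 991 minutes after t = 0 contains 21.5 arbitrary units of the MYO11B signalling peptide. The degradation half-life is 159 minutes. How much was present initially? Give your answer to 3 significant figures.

Number of half-lives elapsed: n = 991/159 ≈ 6.2327.
A₀ = A × 2^n = 21.5 × 2^6.2327 = 21.5 × 75.202 ≈ 1616.8 arbitrary units.

1620 arbitrary units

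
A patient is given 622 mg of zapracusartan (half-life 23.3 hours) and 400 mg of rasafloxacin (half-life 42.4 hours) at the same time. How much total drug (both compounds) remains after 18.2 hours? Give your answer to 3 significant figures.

zapracusartan: 622 × (1/2)^(18.2/23.3) = 622 × (1/2)^0.78112 ≈ 361.95 mg.
rasafloxacin: 400 × (1/2)^(18.2/42.4) = 400 × (1/2)^0.42925 ≈ 297.06 mg.
Total = 361.95 + 297.06 ≈ 659.01 mg.

659 mg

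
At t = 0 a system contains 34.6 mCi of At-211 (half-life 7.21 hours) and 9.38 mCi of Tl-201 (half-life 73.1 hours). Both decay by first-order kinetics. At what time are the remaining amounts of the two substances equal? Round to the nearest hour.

Set 34.6·(1/2)^(t/7.21) = 9.38·(1/2)^(t/73.1).
Taking log₂: log₂(34.6/9.38) = t·(1/7.21 − 1/73.1).
log₂(3.6887) = 1.8831; 1/7.21 − 1/73.1 = 0.12502.
t = 1.8831 / 0.12502 ≈ 15.063 hours.

15 hours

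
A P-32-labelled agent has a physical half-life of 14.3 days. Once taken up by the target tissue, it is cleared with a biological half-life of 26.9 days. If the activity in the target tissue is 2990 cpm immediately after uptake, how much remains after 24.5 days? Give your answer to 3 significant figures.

1/t_eff = 1/t_phys + 1/t_biol = 1/14.3 + 1/26.9 = 0.1071 per day.
t_eff = 14.3 × 26.9 / (14.3 + 26.9) ≈ 9.3367 days.
Remaining = 2990 × (1/2)^(24.5/9.3367) = 2990 × (1/2)^2.6241 ≈ 485.01 cpm.

485 cpm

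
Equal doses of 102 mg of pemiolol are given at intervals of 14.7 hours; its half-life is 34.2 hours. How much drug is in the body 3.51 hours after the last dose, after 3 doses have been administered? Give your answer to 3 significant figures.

218 mg

The 3 doses were given 32.91, 18.21, 3.51 hours ago.
Total = 102·(1/2)^(32.91/34.2) + 102·(1/2)^(18.21/34.2) + 102·(1/2)^(3.51/34.2)
      = 52.351 + 70.52 + 94.996 ≈ 217.87 mg.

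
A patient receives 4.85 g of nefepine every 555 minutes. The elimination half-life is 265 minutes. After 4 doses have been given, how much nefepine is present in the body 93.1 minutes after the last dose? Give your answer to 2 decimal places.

The 4 doses were given 1758.1, 1203.1, 648.1, 93.1 minutes ago.
Total = 4.85·(1/2)^(1758.1/265) + 4.85·(1/2)^(1203.1/265) + 4.85·(1/2)^(648.1/265) + 4.85·(1/2)^(93.1/265)
      = 0.048821 + 0.20848 + 0.89028 + 3.8018 ≈ 4.9493 g.

4.95 g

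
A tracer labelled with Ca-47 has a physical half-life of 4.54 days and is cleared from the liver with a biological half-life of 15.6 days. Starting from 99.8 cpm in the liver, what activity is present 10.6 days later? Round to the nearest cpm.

12 cpm

1/t_eff = 1/t_phys + 1/t_biol = 1/4.54 + 1/15.6 = 0.28437 per day.
t_eff = 4.54 × 15.6 / (4.54 + 15.6) ≈ 3.5166 days.
Remaining = 99.8 × (1/2)^(10.6/3.5166) = 99.8 × (1/2)^3.0143 ≈ 12.352 cpm.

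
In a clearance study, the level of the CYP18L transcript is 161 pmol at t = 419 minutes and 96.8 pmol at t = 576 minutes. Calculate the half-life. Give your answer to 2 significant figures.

210 minutes

Over Δt = 576 − 419 = 157 minutes, the level fell by a factor of 161/96.8 ≈ 1.6632.
n = log₂(1.6632) ≈ 0.73398 half-lives, so t½ = 157/0.73398 ≈ 213.9 minutes.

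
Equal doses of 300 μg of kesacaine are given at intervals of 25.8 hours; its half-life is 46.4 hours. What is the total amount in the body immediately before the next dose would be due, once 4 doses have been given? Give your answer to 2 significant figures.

The 4 doses were given 103.2, 77.4, 51.6, 25.8 hours ago.
Total = 300·(1/2)^(103.2/46.4) + 300·(1/2)^(77.4/46.4) + 300·(1/2)^(51.6/46.4) + 300·(1/2)^(25.8/46.4)
      = 64.208 + 94.4 + 138.79 + 204.05 ≈ 501.45 μg.

500 μg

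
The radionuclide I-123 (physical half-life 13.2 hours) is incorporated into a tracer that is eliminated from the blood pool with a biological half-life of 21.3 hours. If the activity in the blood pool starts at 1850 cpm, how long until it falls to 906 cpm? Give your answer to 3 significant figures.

1/t_eff = 1/t_phys + 1/t_biol = 1/13.2 + 1/21.3 = 0.12271 per hour.
t_eff = 13.2 × 21.3 / (13.2 + 21.3) ≈ 8.1496 hours.
n = log₂(1850/906) ≈ 1.0299; t = 1.0299 × 8.1496 ≈ 8.3936 hours.

8.39 hours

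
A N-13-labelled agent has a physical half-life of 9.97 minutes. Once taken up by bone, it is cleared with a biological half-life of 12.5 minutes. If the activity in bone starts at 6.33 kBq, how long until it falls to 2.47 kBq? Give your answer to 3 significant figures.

1/t_eff = 1/t_phys + 1/t_biol = 1/9.97 + 1/12.5 = 0.1803 per minute.
t_eff = 9.97 × 12.5 / (9.97 + 12.5) ≈ 5.5463 minutes.
n = log₂(6.33/2.47) ≈ 1.3577; t = 1.3577 × 5.5463 ≈ 7.5302 minutes.

7.53 minutes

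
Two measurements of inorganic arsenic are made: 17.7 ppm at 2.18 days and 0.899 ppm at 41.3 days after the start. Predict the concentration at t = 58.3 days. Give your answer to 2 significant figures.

0.25 ppm

Over Δt = 41.3 − 2.18 = 39.12 days, the level fell by a factor of 17.7/0.899 ≈ 19.689.
n = log₂(19.689) ≈ 4.2993 half-lives, so t½ = 39.12/4.2993 ≈ 9.0992 days.
From t = 41.3 to t = 58.3: 0.899 × (1/2)^((58.3−41.3)/9.0992) ≈ 0.24623 ppm.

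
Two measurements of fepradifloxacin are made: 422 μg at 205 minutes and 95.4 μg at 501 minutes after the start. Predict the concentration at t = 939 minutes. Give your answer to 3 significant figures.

10.6 μg

Over Δt = 501 − 205 = 296 minutes, the level fell by a factor of 422/95.4 ≈ 4.4235.
n = log₂(4.4235) ≈ 2.1452 half-lives, so t½ = 296/2.1452 ≈ 137.98 minutes.
From t = 501 to t = 939: 95.4 × (1/2)^((939−501)/137.98) ≈ 10.568 μg.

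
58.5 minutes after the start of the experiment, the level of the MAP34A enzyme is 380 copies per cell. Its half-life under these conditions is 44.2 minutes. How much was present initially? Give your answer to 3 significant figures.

Number of half-lives elapsed: n = 58.5/44.2 ≈ 1.3235.
A₀ = A × 2^n = 380 × 2^1.3235 = 380 × 2.5028 ≈ 951.06 copies per cell.

951 copies per cell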